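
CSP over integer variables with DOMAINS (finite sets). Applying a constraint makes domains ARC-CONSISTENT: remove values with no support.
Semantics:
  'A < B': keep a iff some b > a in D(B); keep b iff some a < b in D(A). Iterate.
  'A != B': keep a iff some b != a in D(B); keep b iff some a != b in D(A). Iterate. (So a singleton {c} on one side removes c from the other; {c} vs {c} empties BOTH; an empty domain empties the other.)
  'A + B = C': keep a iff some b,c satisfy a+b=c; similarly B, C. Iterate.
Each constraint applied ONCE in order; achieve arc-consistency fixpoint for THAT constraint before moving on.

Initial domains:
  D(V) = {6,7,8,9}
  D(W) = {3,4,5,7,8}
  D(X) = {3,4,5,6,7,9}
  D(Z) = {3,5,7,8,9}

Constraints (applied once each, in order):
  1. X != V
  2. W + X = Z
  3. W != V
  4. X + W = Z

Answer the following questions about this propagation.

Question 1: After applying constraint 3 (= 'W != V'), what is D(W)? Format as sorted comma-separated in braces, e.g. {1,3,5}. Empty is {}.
Answer: {3,4,5}

Derivation:
Constraint 1 (X != V) on D(X)={3,4,5,6,7,9} D(V)={6,7,8,9}: no change
Constraint 2 (W + X = Z) on D(W)={3,4,5,7,8} D(X)={3,4,5,6,7,9} D(Z)={3,5,7,8,9}: W {3,4,5,7,8}->{3,4,5}; X {3,4,5,6,7,9}->{3,4,5,6}; Z {3,5,7,8,9}->{7,8,9}
Constraint 3 (W != V) on D(W)={3,4,5} D(V)={6,7,8,9}: no change
So after constraint 3: D(W) = {3,4,5}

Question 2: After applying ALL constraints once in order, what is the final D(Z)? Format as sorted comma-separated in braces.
Constraint 1 (X != V) on D(X)={3,4,5,6,7,9} D(V)={6,7,8,9}: no change
Constraint 2 (W + X = Z) on D(W)={3,4,5,7,8} D(X)={3,4,5,6,7,9} D(Z)={3,5,7,8,9}: W {3,4,5,7,8}->{3,4,5}; X {3,4,5,6,7,9}->{3,4,5,6}; Z {3,5,7,8,9}->{7,8,9}
Constraint 3 (W != V) on D(W)={3,4,5} D(V)={6,7,8,9}: no change
Constraint 4 (X + W = Z) on D(X)={3,4,5,6} D(W)={3,4,5} D(Z)={7,8,9}: no change
So after all 4 constraints: D(Z) = {7,8,9}

Answer: {7,8,9}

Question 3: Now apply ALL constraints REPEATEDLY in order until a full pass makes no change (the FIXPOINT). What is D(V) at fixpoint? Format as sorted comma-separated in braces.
Answer: {6,7,8,9}

Derivation:
pass 0 (initial): D(V)={6,7,8,9}
pass 1: W {3,4,5,7,8}->{3,4,5}; X {3,4,5,6,7,9}->{3,4,5,6}; Z {3,5,7,8,9}->{7,8,9}
pass 2: no change
Fixpoint after 2 passes: D(V) = {6,7,8,9}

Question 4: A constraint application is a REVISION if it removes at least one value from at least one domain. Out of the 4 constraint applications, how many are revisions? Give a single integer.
Constraint 1 (X != V) on D(X)={3,4,5,6,7,9} D(V)={6,7,8,9}: no change => not a revision
Constraint 2 (W + X = Z) on D(W)={3,4,5,7,8} D(X)={3,4,5,6,7,9} D(Z)={3,5,7,8,9}: W {3,4,5,7,8}->{3,4,5}; X {3,4,5,6,7,9}->{3,4,5,6}; Z {3,5,7,8,9}->{7,8,9} => REVISION
Constraint 3 (W != V) on D(W)={3,4,5} D(V)={6,7,8,9}: no change => not a revision
Constraint 4 (X + W = Z) on D(X)={3,4,5,6} D(W)={3,4,5} D(Z)={7,8,9}: no change => not a revision
Total revisions = 1

Answer: 1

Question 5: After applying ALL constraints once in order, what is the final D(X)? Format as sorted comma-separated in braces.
Answer: {3,4,5,6}

Derivation:
Constraint 1 (X != V) on D(X)={3,4,5,6,7,9} D(V)={6,7,8,9}: no change
Constraint 2 (W + X = Z) on D(W)={3,4,5,7,8} D(X)={3,4,5,6,7,9} D(Z)={3,5,7,8,9}: W {3,4,5,7,8}->{3,4,5}; X {3,4,5,6,7,9}->{3,4,5,6}; Z {3,5,7,8,9}->{7,8,9}
Constraint 3 (W != V) on D(W)={3,4,5} D(V)={6,7,8,9}: no change
Constraint 4 (X + W = Z) on D(X)={3,4,5,6} D(W)={3,4,5} D(Z)={7,8,9}: no change
So after all 4 constraints: D(X) = {3,4,5,6}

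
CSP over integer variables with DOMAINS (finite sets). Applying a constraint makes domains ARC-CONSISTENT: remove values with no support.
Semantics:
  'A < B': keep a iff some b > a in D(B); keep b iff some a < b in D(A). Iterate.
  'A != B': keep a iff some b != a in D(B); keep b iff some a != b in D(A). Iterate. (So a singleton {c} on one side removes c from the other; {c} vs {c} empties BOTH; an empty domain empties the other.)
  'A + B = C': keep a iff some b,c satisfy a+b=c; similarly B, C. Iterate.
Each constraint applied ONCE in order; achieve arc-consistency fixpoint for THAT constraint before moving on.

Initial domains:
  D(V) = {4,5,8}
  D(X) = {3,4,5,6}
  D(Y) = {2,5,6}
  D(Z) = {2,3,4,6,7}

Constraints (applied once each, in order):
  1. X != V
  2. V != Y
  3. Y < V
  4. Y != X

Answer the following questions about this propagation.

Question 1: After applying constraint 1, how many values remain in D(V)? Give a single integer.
Answer: 3

Derivation:
Constraint 1 (X != V) on D(X)={3,4,5,6} D(V)={4,5,8}: no change
So after constraint 1: D(V)={4,5,8}, size = 3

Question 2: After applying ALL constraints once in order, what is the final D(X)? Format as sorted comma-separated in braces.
Answer: {3,4,5,6}

Derivation:
Constraint 1 (X != V) on D(X)={3,4,5,6} D(V)={4,5,8}: no change
Constraint 2 (V != Y) on D(V)={4,5,8} D(Y)={2,5,6}: no change
Constraint 3 (Y < V) on D(Y)={2,5,6} D(V)={4,5,8}: no change
Constraint 4 (Y != X) on D(Y)={2,5,6} D(X)={3,4,5,6}: no change
So after all 4 constraints: D(X) = {3,4,5,6}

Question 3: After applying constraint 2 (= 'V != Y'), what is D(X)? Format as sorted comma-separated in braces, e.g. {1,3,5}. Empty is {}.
Constraint 1 (X != V) on D(X)={3,4,5,6} D(V)={4,5,8}: no change
Constraint 2 (V != Y) on D(V)={4,5,8} D(Y)={2,5,6}: no change
So after constraint 2: D(X) = {3,4,5,6}

Answer: {3,4,5,6}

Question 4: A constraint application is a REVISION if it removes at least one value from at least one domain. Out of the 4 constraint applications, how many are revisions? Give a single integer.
Answer: 0

Derivation:
Constraint 1 (X != V) on D(X)={3,4,5,6} D(V)={4,5,8}: no change => not a revision
Constraint 2 (V != Y) on D(V)={4,5,8} D(Y)={2,5,6}: no change => not a revision
Constraint 3 (Y < V) on D(Y)={2,5,6} D(V)={4,5,8}: no change => not a revision
Constraint 4 (Y != X) on D(Y)={2,5,6} D(X)={3,4,5,6}: no change => not a revision
Total revisions = 0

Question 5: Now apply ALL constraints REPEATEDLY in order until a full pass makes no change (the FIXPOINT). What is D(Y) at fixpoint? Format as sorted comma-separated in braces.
Answer: {2,5,6}

Derivation:
pass 0 (initial): D(Y)={2,5,6}
pass 1: no change
Fixpoint after 1 passes: D(Y) = {2,5,6}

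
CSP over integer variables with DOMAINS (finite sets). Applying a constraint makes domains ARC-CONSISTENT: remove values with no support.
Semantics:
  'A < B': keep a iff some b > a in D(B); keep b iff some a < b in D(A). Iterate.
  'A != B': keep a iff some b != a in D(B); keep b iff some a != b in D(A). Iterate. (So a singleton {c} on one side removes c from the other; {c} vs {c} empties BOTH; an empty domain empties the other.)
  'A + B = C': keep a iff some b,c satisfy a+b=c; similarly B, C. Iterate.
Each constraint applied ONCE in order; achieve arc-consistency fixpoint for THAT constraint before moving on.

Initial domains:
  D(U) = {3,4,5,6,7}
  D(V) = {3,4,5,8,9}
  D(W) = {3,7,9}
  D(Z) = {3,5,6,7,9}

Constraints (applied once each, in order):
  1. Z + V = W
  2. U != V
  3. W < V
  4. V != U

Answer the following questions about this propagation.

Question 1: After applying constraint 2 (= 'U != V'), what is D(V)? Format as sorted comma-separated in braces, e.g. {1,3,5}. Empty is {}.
Answer: {3,4}

Derivation:
Constraint 1 (Z + V = W) on D(Z)={3,5,6,7,9} D(V)={3,4,5,8,9} D(W)={3,7,9}: Z {3,5,6,7,9}->{3,5,6}; V {3,4,5,8,9}->{3,4}; W {3,7,9}->{7,9}
Constraint 2 (U != V) on D(U)={3,4,5,6,7} D(V)={3,4}: no change
So after constraint 2: D(V) = {3,4}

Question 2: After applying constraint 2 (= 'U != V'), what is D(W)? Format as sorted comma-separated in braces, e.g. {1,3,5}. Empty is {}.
Answer: {7,9}

Derivation:
Constraint 1 (Z + V = W) on D(Z)={3,5,6,7,9} D(V)={3,4,5,8,9} D(W)={3,7,9}: Z {3,5,6,7,9}->{3,5,6}; V {3,4,5,8,9}->{3,4}; W {3,7,9}->{7,9}
Constraint 2 (U != V) on D(U)={3,4,5,6,7} D(V)={3,4}: no change
So after constraint 2: D(W) = {7,9}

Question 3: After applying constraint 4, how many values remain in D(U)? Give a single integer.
Answer: 0

Derivation:
Constraint 1 (Z + V = W) on D(Z)={3,5,6,7,9} D(V)={3,4,5,8,9} D(W)={3,7,9}: Z {3,5,6,7,9}->{3,5,6}; V {3,4,5,8,9}->{3,4}; W {3,7,9}->{7,9}
Constraint 2 (U != V) on D(U)={3,4,5,6,7} D(V)={3,4}: no change
Constraint 3 (W < V) on D(W)={7,9} D(V)={3,4}: W {7,9}->{}; V {3,4}->{}
Constraint 4 (V != U) on D(V)={} D(U)={3,4,5,6,7}: U {3,4,5,6,7}->{}
So after constraint 4: D(U)={}, size = 0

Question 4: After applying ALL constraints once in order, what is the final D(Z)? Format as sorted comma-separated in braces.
Constraint 1 (Z + V = W) on D(Z)={3,5,6,7,9} D(V)={3,4,5,8,9} D(W)={3,7,9}: Z {3,5,6,7,9}->{3,5,6}; V {3,4,5,8,9}->{3,4}; W {3,7,9}->{7,9}
Constraint 2 (U != V) on D(U)={3,4,5,6,7} D(V)={3,4}: no change
Constraint 3 (W < V) on D(W)={7,9} D(V)={3,4}: W {7,9}->{}; V {3,4}->{}
Constraint 4 (V != U) on D(V)={} D(U)={3,4,5,6,7}: U {3,4,5,6,7}->{}
So after all 4 constraints: D(Z) = {3,5,6}

Answer: {3,5,6}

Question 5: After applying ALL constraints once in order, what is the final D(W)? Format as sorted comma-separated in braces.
Answer: {}

Derivation:
Constraint 1 (Z + V = W) on D(Z)={3,5,6,7,9} D(V)={3,4,5,8,9} D(W)={3,7,9}: Z {3,5,6,7,9}->{3,5,6}; V {3,4,5,8,9}->{3,4}; W {3,7,9}->{7,9}
Constraint 2 (U != V) on D(U)={3,4,5,6,7} D(V)={3,4}: no change
Constraint 3 (W < V) on D(W)={7,9} D(V)={3,4}: W {7,9}->{}; V {3,4}->{}
Constraint 4 (V != U) on D(V)={} D(U)={3,4,5,6,7}: U {3,4,5,6,7}->{}
So after all 4 constraints: D(W) = {}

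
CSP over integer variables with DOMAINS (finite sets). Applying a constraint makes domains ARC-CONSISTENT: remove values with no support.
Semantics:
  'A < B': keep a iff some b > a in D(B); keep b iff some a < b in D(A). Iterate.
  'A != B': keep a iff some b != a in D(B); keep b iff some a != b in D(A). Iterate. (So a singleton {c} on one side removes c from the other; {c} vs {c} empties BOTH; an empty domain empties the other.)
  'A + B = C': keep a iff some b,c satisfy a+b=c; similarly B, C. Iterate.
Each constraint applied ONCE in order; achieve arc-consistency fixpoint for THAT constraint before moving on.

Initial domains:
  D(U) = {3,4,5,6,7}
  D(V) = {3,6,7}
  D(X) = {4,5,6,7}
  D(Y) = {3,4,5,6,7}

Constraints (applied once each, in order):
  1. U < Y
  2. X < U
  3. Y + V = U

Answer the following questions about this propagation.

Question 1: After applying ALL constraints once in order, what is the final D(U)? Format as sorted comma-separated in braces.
Answer: {}

Derivation:
Constraint 1 (U < Y) on D(U)={3,4,5,6,7} D(Y)={3,4,5,6,7}: U {3,4,5,6,7}->{3,4,5,6}; Y {3,4,5,6,7}->{4,5,6,7}
Constraint 2 (X < U) on D(X)={4,5,6,7} D(U)={3,4,5,6}: X {4,5,6,7}->{4,5}; U {3,4,5,6}->{5,6}
Constraint 3 (Y + V = U) on D(Y)={4,5,6,7} D(V)={3,6,7} D(U)={5,6}: Y {4,5,6,7}->{}; V {3,6,7}->{}; U {5,6}->{}
So after all 3 constraints: D(U) = {}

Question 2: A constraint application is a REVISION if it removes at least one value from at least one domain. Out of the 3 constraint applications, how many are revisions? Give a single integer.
Constraint 1 (U < Y) on D(U)={3,4,5,6,7} D(Y)={3,4,5,6,7}: U {3,4,5,6,7}->{3,4,5,6}; Y {3,4,5,6,7}->{4,5,6,7} => REVISION
Constraint 2 (X < U) on D(X)={4,5,6,7} D(U)={3,4,5,6}: X {4,5,6,7}->{4,5}; U {3,4,5,6}->{5,6} => REVISION
Constraint 3 (Y + V = U) on D(Y)={4,5,6,7} D(V)={3,6,7} D(U)={5,6}: Y {4,5,6,7}->{}; V {3,6,7}->{}; U {5,6}->{} => REVISION
Total revisions = 3

Answer: 3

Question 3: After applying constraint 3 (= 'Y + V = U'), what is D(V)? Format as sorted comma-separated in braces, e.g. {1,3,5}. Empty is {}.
Constraint 1 (U < Y) on D(U)={3,4,5,6,7} D(Y)={3,4,5,6,7}: U {3,4,5,6,7}->{3,4,5,6}; Y {3,4,5,6,7}->{4,5,6,7}
Constraint 2 (X < U) on D(X)={4,5,6,7} D(U)={3,4,5,6}: X {4,5,6,7}->{4,5}; U {3,4,5,6}->{5,6}
Constraint 3 (Y + V = U) on D(Y)={4,5,6,7} D(V)={3,6,7} D(U)={5,6}: Y {4,5,6,7}->{}; V {3,6,7}->{}; U {5,6}->{}
So after constraint 3: D(V) = {}

Answer: {}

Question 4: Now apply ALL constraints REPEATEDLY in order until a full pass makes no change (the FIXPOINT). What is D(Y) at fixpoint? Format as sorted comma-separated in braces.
pass 0 (initial): D(Y)={3,4,5,6,7}
pass 1: U {3,4,5,6,7}->{}; V {3,6,7}->{}; X {4,5,6,7}->{4,5}; Y {3,4,5,6,7}->{}
pass 2: X {4,5}->{}
pass 3: no change
Fixpoint after 3 passes: D(Y) = {}

Answer: {}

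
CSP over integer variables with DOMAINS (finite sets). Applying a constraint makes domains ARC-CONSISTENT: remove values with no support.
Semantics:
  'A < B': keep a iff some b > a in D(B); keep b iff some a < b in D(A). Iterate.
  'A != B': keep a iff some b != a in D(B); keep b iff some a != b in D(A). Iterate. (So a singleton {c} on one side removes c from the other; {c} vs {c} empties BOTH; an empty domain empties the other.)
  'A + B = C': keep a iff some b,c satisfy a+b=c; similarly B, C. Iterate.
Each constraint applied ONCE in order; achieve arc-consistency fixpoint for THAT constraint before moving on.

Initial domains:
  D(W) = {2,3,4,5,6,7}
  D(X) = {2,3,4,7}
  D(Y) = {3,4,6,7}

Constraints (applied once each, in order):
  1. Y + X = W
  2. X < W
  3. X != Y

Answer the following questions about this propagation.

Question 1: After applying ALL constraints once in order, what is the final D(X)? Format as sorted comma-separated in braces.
Answer: {2,3,4}

Derivation:
Constraint 1 (Y + X = W) on D(Y)={3,4,6,7} D(X)={2,3,4,7} D(W)={2,3,4,5,6,7}: Y {3,4,6,7}->{3,4}; X {2,3,4,7}->{2,3,4}; W {2,3,4,5,6,7}->{5,6,7}
Constraint 2 (X < W) on D(X)={2,3,4} D(W)={5,6,7}: no change
Constraint 3 (X != Y) on D(X)={2,3,4} D(Y)={3,4}: no change
So after all 3 constraints: D(X) = {2,3,4}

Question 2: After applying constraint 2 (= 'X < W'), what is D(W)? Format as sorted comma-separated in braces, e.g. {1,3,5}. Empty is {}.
Answer: {5,6,7}

Derivation:
Constraint 1 (Y + X = W) on D(Y)={3,4,6,7} D(X)={2,3,4,7} D(W)={2,3,4,5,6,7}: Y {3,4,6,7}->{3,4}; X {2,3,4,7}->{2,3,4}; W {2,3,4,5,6,7}->{5,6,7}
Constraint 2 (X < W) on D(X)={2,3,4} D(W)={5,6,7}: no change
So after constraint 2: D(W) = {5,6,7}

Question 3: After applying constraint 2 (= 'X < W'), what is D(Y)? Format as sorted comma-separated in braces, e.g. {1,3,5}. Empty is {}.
Answer: {3,4}

Derivation:
Constraint 1 (Y + X = W) on D(Y)={3,4,6,7} D(X)={2,3,4,7} D(W)={2,3,4,5,6,7}: Y {3,4,6,7}->{3,4}; X {2,3,4,7}->{2,3,4}; W {2,3,4,5,6,7}->{5,6,7}
Constraint 2 (X < W) on D(X)={2,3,4} D(W)={5,6,7}: no change
So after constraint 2: D(Y) = {3,4}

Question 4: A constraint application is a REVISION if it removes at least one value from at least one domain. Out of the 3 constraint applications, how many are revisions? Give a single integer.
Constraint 1 (Y + X = W) on D(Y)={3,4,6,7} D(X)={2,3,4,7} D(W)={2,3,4,5,6,7}: Y {3,4,6,7}->{3,4}; X {2,3,4,7}->{2,3,4}; W {2,3,4,5,6,7}->{5,6,7} => REVISION
Constraint 2 (X < W) on D(X)={2,3,4} D(W)={5,6,7}: no change => not a revision
Constraint 3 (X != Y) on D(X)={2,3,4} D(Y)={3,4}: no change => not a revision
Total revisions = 1

Answer: 1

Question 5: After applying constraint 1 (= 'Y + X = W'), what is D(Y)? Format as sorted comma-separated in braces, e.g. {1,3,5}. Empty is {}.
Constraint 1 (Y + X = W) on D(Y)={3,4,6,7} D(X)={2,3,4,7} D(W)={2,3,4,5,6,7}: Y {3,4,6,7}->{3,4}; X {2,3,4,7}->{2,3,4}; W {2,3,4,5,6,7}->{5,6,7}
So after constraint 1: D(Y) = {3,4}

Answer: {3,4}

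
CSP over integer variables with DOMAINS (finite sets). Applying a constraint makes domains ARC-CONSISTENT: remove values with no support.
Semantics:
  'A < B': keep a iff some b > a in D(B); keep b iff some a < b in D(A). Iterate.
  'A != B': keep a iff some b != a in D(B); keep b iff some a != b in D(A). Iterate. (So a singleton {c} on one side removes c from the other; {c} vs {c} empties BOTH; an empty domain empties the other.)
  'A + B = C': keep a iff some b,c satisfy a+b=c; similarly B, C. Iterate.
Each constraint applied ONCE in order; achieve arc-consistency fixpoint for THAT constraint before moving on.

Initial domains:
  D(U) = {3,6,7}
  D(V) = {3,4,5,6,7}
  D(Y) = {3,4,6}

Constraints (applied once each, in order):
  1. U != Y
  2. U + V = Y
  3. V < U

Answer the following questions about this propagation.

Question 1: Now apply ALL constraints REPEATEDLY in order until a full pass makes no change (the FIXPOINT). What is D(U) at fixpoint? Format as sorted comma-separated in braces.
Answer: {}

Derivation:
pass 0 (initial): D(U)={3,6,7}
pass 1: U {3,6,7}->{}; V {3,4,5,6,7}->{}; Y {3,4,6}->{6}
pass 2: Y {6}->{}
pass 3: no change
Fixpoint after 3 passes: D(U) = {}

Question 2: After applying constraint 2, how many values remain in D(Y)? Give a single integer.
Constraint 1 (U != Y) on D(U)={3,6,7} D(Y)={3,4,6}: no change
Constraint 2 (U + V = Y) on D(U)={3,6,7} D(V)={3,4,5,6,7} D(Y)={3,4,6}: U {3,6,7}->{3}; V {3,4,5,6,7}->{3}; Y {3,4,6}->{6}
So after constraint 2: D(Y)={6}, size = 1

Answer: 1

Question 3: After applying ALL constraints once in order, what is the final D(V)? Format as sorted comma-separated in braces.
Answer: {}

Derivation:
Constraint 1 (U != Y) on D(U)={3,6,7} D(Y)={3,4,6}: no change
Constraint 2 (U + V = Y) on D(U)={3,6,7} D(V)={3,4,5,6,7} D(Y)={3,4,6}: U {3,6,7}->{3}; V {3,4,5,6,7}->{3}; Y {3,4,6}->{6}
Constraint 3 (V < U) on D(V)={3} D(U)={3}: V {3}->{}; U {3}->{}
So after all 3 constraints: D(V) = {}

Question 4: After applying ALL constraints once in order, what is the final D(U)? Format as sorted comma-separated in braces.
Answer: {}

Derivation:
Constraint 1 (U != Y) on D(U)={3,6,7} D(Y)={3,4,6}: no change
Constraint 2 (U + V = Y) on D(U)={3,6,7} D(V)={3,4,5,6,7} D(Y)={3,4,6}: U {3,6,7}->{3}; V {3,4,5,6,7}->{3}; Y {3,4,6}->{6}
Constraint 3 (V < U) on D(V)={3} D(U)={3}: V {3}->{}; U {3}->{}
So after all 3 constraints: D(U) = {}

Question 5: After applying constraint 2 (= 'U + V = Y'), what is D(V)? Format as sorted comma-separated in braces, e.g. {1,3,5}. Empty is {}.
Constraint 1 (U != Y) on D(U)={3,6,7} D(Y)={3,4,6}: no change
Constraint 2 (U + V = Y) on D(U)={3,6,7} D(V)={3,4,5,6,7} D(Y)={3,4,6}: U {3,6,7}->{3}; V {3,4,5,6,7}->{3}; Y {3,4,6}->{6}
So after constraint 2: D(V) = {3}

Answer: {3}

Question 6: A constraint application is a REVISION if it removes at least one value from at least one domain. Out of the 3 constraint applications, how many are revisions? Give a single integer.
Answer: 2

Derivation:
Constraint 1 (U != Y) on D(U)={3,6,7} D(Y)={3,4,6}: no change => not a revision
Constraint 2 (U + V = Y) on D(U)={3,6,7} D(V)={3,4,5,6,7} D(Y)={3,4,6}: U {3,6,7}->{3}; V {3,4,5,6,7}->{3}; Y {3,4,6}->{6} => REVISION
Constraint 3 (V < U) on D(V)={3} D(U)={3}: V {3}->{}; U {3}->{} => REVISION
Total revisions = 2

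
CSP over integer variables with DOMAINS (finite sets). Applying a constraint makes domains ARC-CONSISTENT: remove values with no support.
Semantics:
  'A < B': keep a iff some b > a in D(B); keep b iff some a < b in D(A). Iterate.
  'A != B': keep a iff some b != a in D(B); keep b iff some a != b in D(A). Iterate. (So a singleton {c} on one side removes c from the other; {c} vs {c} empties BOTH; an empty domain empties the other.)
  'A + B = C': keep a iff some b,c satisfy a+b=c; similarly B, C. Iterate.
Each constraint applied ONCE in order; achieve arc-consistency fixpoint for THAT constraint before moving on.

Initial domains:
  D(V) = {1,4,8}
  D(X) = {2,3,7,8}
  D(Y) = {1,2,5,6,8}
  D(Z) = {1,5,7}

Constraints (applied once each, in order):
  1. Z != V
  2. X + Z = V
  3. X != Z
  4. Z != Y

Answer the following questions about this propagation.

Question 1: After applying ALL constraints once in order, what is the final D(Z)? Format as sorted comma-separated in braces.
Answer: {1,5}

Derivation:
Constraint 1 (Z != V) on D(Z)={1,5,7} D(V)={1,4,8}: no change
Constraint 2 (X + Z = V) on D(X)={2,3,7,8} D(Z)={1,5,7} D(V)={1,4,8}: X {2,3,7,8}->{3,7}; Z {1,5,7}->{1,5}; V {1,4,8}->{4,8}
Constraint 3 (X != Z) on D(X)={3,7} D(Z)={1,5}: no change
Constraint 4 (Z != Y) on D(Z)={1,5} D(Y)={1,2,5,6,8}: no change
So after all 4 constraints: D(Z) = {1,5}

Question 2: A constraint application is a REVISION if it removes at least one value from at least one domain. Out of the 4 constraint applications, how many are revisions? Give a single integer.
Constraint 1 (Z != V) on D(Z)={1,5,7} D(V)={1,4,8}: no change => not a revision
Constraint 2 (X + Z = V) on D(X)={2,3,7,8} D(Z)={1,5,7} D(V)={1,4,8}: X {2,3,7,8}->{3,7}; Z {1,5,7}->{1,5}; V {1,4,8}->{4,8} => REVISION
Constraint 3 (X != Z) on D(X)={3,7} D(Z)={1,5}: no change => not a revision
Constraint 4 (Z != Y) on D(Z)={1,5} D(Y)={1,2,5,6,8}: no change => not a revision
Total revisions = 1

Answer: 1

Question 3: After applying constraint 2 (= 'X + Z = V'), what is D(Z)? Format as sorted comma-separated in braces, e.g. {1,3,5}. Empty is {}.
Constraint 1 (Z != V) on D(Z)={1,5,7} D(V)={1,4,8}: no change
Constraint 2 (X + Z = V) on D(X)={2,3,7,8} D(Z)={1,5,7} D(V)={1,4,8}: X {2,3,7,8}->{3,7}; Z {1,5,7}->{1,5}; V {1,4,8}->{4,8}
So after constraint 2: D(Z) = {1,5}

Answer: {1,5}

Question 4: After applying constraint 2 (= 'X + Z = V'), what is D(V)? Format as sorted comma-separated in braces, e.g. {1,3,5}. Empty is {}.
Answer: {4,8}

Derivation:
Constraint 1 (Z != V) on D(Z)={1,5,7} D(V)={1,4,8}: no change
Constraint 2 (X + Z = V) on D(X)={2,3,7,8} D(Z)={1,5,7} D(V)={1,4,8}: X {2,3,7,8}->{3,7}; Z {1,5,7}->{1,5}; V {1,4,8}->{4,8}
So after constraint 2: D(V) = {4,8}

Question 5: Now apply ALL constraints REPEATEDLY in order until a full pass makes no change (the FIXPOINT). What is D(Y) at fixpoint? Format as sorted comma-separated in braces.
pass 0 (initial): D(Y)={1,2,5,6,8}
pass 1: V {1,4,8}->{4,8}; X {2,3,7,8}->{3,7}; Z {1,5,7}->{1,5}
pass 2: no change
Fixpoint after 2 passes: D(Y) = {1,2,5,6,8}

Answer: {1,2,5,6,8}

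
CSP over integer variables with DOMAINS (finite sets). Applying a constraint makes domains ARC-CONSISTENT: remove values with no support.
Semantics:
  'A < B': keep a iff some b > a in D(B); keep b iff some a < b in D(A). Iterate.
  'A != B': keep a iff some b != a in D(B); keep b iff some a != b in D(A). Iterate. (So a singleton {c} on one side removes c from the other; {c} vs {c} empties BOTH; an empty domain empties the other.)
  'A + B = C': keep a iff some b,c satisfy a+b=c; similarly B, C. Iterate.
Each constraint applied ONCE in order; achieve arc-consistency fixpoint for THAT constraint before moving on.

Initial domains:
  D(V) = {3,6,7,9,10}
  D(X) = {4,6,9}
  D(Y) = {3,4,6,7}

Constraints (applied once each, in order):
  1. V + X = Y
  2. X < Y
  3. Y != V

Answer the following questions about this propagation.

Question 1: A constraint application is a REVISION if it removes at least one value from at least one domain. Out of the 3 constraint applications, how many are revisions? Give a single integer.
Answer: 1

Derivation:
Constraint 1 (V + X = Y) on D(V)={3,6,7,9,10} D(X)={4,6,9} D(Y)={3,4,6,7}: V {3,6,7,9,10}->{3}; X {4,6,9}->{4}; Y {3,4,6,7}->{7} => REVISION
Constraint 2 (X < Y) on D(X)={4} D(Y)={7}: no change => not a revision
Constraint 3 (Y != V) on D(Y)={7} D(V)={3}: no change => not a revision
Total revisions = 1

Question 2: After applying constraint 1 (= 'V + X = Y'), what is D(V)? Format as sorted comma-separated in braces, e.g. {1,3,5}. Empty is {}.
Constraint 1 (V + X = Y) on D(V)={3,6,7,9,10} D(X)={4,6,9} D(Y)={3,4,6,7}: V {3,6,7,9,10}->{3}; X {4,6,9}->{4}; Y {3,4,6,7}->{7}
So after constraint 1: D(V) = {3}

Answer: {3}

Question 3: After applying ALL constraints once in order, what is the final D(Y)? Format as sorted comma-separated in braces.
Constraint 1 (V + X = Y) on D(V)={3,6,7,9,10} D(X)={4,6,9} D(Y)={3,4,6,7}: V {3,6,7,9,10}->{3}; X {4,6,9}->{4}; Y {3,4,6,7}->{7}
Constraint 2 (X < Y) on D(X)={4} D(Y)={7}: no change
Constraint 3 (Y != V) on D(Y)={7} D(V)={3}: no change
So after all 3 constraints: D(Y) = {7}

Answer: {7}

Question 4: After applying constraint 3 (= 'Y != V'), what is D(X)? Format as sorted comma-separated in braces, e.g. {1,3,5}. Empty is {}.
Answer: {4}

Derivation:
Constraint 1 (V + X = Y) on D(V)={3,6,7,9,10} D(X)={4,6,9} D(Y)={3,4,6,7}: V {3,6,7,9,10}->{3}; X {4,6,9}->{4}; Y {3,4,6,7}->{7}
Constraint 2 (X < Y) on D(X)={4} D(Y)={7}: no change
Constraint 3 (Y != V) on D(Y)={7} D(V)={3}: no change
So after constraint 3: D(X) = {4}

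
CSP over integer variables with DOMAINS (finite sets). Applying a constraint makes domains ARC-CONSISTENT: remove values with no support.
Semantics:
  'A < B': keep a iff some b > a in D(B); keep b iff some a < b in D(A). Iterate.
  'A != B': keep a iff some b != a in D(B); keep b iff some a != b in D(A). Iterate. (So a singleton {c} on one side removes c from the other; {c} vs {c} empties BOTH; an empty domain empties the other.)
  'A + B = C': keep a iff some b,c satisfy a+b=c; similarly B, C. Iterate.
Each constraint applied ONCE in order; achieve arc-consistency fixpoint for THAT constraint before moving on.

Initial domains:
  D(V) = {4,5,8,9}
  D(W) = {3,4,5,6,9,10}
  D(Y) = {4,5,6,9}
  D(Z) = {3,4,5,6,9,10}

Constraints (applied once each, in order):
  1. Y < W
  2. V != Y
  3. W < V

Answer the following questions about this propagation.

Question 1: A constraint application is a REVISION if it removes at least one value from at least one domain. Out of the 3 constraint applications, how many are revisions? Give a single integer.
Constraint 1 (Y < W) on D(Y)={4,5,6,9} D(W)={3,4,5,6,9,10}: W {3,4,5,6,9,10}->{5,6,9,10} => REVISION
Constraint 2 (V != Y) on D(V)={4,5,8,9} D(Y)={4,5,6,9}: no change => not a revision
Constraint 3 (W < V) on D(W)={5,6,9,10} D(V)={4,5,8,9}: W {5,6,9,10}->{5,6}; V {4,5,8,9}->{8,9} => REVISION
Total revisions = 2

Answer: 2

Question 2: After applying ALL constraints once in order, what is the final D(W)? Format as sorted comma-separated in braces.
Answer: {5,6}

Derivation:
Constraint 1 (Y < W) on D(Y)={4,5,6,9} D(W)={3,4,5,6,9,10}: W {3,4,5,6,9,10}->{5,6,9,10}
Constraint 2 (V != Y) on D(V)={4,5,8,9} D(Y)={4,5,6,9}: no change
Constraint 3 (W < V) on D(W)={5,6,9,10} D(V)={4,5,8,9}: W {5,6,9,10}->{5,6}; V {4,5,8,9}->{8,9}
So after all 3 constraints: D(W) = {5,6}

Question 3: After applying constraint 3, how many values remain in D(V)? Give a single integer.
Answer: 2

Derivation:
Constraint 1 (Y < W) on D(Y)={4,5,6,9} D(W)={3,4,5,6,9,10}: W {3,4,5,6,9,10}->{5,6,9,10}
Constraint 2 (V != Y) on D(V)={4,5,8,9} D(Y)={4,5,6,9}: no change
Constraint 3 (W < V) on D(W)={5,6,9,10} D(V)={4,5,8,9}: W {5,6,9,10}->{5,6}; V {4,5,8,9}->{8,9}
So after constraint 3: D(V)={8,9}, size = 2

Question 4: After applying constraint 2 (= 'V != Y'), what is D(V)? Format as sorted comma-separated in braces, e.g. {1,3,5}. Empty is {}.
Answer: {4,5,8,9}

Derivation:
Constraint 1 (Y < W) on D(Y)={4,5,6,9} D(W)={3,4,5,6,9,10}: W {3,4,5,6,9,10}->{5,6,9,10}
Constraint 2 (V != Y) on D(V)={4,5,8,9} D(Y)={4,5,6,9}: no change
So after constraint 2: D(V) = {4,5,8,9}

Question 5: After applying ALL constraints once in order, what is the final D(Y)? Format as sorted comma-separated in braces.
Answer: {4,5,6,9}

Derivation:
Constraint 1 (Y < W) on D(Y)={4,5,6,9} D(W)={3,4,5,6,9,10}: W {3,4,5,6,9,10}->{5,6,9,10}
Constraint 2 (V != Y) on D(V)={4,5,8,9} D(Y)={4,5,6,9}: no change
Constraint 3 (W < V) on D(W)={5,6,9,10} D(V)={4,5,8,9}: W {5,6,9,10}->{5,6}; V {4,5,8,9}->{8,9}
So after all 3 constraints: D(Y) = {4,5,6,9}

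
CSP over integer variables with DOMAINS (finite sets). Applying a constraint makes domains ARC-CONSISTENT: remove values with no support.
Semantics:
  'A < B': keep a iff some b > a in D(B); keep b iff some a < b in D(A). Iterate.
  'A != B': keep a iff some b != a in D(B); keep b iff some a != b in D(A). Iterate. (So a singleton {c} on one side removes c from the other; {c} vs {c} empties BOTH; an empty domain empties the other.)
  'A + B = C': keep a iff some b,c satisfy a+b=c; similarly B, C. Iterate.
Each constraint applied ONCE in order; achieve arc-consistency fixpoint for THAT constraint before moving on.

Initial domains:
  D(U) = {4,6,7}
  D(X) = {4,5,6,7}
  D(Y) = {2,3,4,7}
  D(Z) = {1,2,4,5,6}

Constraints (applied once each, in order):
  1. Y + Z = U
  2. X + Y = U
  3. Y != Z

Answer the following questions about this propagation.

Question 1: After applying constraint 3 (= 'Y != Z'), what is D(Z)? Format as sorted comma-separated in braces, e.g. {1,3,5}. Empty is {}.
Answer: {1,2,4,5}

Derivation:
Constraint 1 (Y + Z = U) on D(Y)={2,3,4,7} D(Z)={1,2,4,5,6} D(U)={4,6,7}: Y {2,3,4,7}->{2,3,4}; Z {1,2,4,5,6}->{1,2,4,5}
Constraint 2 (X + Y = U) on D(X)={4,5,6,7} D(Y)={2,3,4} D(U)={4,6,7}: X {4,5,6,7}->{4,5}; Y {2,3,4}->{2,3}; U {4,6,7}->{6,7}
Constraint 3 (Y != Z) on D(Y)={2,3} D(Z)={1,2,4,5}: no change
So after constraint 3: D(Z) = {1,2,4,5}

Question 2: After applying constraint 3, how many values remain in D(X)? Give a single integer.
Constraint 1 (Y + Z = U) on D(Y)={2,3,4,7} D(Z)={1,2,4,5,6} D(U)={4,6,7}: Y {2,3,4,7}->{2,3,4}; Z {1,2,4,5,6}->{1,2,4,5}
Constraint 2 (X + Y = U) on D(X)={4,5,6,7} D(Y)={2,3,4} D(U)={4,6,7}: X {4,5,6,7}->{4,5}; Y {2,3,4}->{2,3}; U {4,6,7}->{6,7}
Constraint 3 (Y != Z) on D(Y)={2,3} D(Z)={1,2,4,5}: no change
So after constraint 3: D(X)={4,5}, size = 2

Answer: 2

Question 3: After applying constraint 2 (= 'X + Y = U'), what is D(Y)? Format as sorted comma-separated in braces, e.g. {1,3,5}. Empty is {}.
Constraint 1 (Y + Z = U) on D(Y)={2,3,4,7} D(Z)={1,2,4,5,6} D(U)={4,6,7}: Y {2,3,4,7}->{2,3,4}; Z {1,2,4,5,6}->{1,2,4,5}
Constraint 2 (X + Y = U) on D(X)={4,5,6,7} D(Y)={2,3,4} D(U)={4,6,7}: X {4,5,6,7}->{4,5}; Y {2,3,4}->{2,3}; U {4,6,7}->{6,7}
So after constraint 2: D(Y) = {2,3}

Answer: {2,3}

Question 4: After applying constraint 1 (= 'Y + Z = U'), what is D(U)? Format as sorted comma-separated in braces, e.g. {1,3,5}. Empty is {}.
Answer: {4,6,7}

Derivation:
Constraint 1 (Y + Z = U) on D(Y)={2,3,4,7} D(Z)={1,2,4,5,6} D(U)={4,6,7}: Y {2,3,4,7}->{2,3,4}; Z {1,2,4,5,6}->{1,2,4,5}
So after constraint 1: D(U) = {4,6,7}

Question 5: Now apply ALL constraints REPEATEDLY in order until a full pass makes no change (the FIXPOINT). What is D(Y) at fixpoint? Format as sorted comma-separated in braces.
Answer: {2,3}

Derivation:
pass 0 (initial): D(Y)={2,3,4,7}
pass 1: U {4,6,7}->{6,7}; X {4,5,6,7}->{4,5}; Y {2,3,4,7}->{2,3}; Z {1,2,4,5,6}->{1,2,4,5}
pass 2: Z {1,2,4,5}->{4,5}
pass 3: no change
Fixpoint after 3 passes: D(Y) = {2,3}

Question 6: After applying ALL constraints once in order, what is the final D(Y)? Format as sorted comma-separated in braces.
Constraint 1 (Y + Z = U) on D(Y)={2,3,4,7} D(Z)={1,2,4,5,6} D(U)={4,6,7}: Y {2,3,4,7}->{2,3,4}; Z {1,2,4,5,6}->{1,2,4,5}
Constraint 2 (X + Y = U) on D(X)={4,5,6,7} D(Y)={2,3,4} D(U)={4,6,7}: X {4,5,6,7}->{4,5}; Y {2,3,4}->{2,3}; U {4,6,7}->{6,7}
Constraint 3 (Y != Z) on D(Y)={2,3} D(Z)={1,2,4,5}: no change
So after all 3 constraints: D(Y) = {2,3}

Answer: {2,3}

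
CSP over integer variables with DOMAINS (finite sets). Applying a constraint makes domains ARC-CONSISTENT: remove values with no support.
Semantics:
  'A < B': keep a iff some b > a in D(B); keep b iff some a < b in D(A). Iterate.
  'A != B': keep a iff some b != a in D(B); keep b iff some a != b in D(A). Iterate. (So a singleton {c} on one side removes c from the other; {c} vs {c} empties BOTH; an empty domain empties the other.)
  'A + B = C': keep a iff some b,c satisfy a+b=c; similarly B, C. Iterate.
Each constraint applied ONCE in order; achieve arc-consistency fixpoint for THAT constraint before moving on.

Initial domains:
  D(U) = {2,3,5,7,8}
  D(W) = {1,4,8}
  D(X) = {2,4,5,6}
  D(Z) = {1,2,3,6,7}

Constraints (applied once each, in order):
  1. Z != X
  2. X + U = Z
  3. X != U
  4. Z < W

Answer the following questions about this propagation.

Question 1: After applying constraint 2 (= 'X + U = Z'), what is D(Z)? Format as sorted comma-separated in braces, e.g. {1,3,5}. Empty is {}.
Answer: {6,7}

Derivation:
Constraint 1 (Z != X) on D(Z)={1,2,3,6,7} D(X)={2,4,5,6}: no change
Constraint 2 (X + U = Z) on D(X)={2,4,5,6} D(U)={2,3,5,7,8} D(Z)={1,2,3,6,7}: X {2,4,5,6}->{2,4,5}; U {2,3,5,7,8}->{2,3,5}; Z {1,2,3,6,7}->{6,7}
So after constraint 2: D(Z) = {6,7}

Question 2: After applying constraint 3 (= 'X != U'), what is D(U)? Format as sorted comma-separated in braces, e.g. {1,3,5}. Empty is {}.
Constraint 1 (Z != X) on D(Z)={1,2,3,6,7} D(X)={2,4,5,6}: no change
Constraint 2 (X + U = Z) on D(X)={2,4,5,6} D(U)={2,3,5,7,8} D(Z)={1,2,3,6,7}: X {2,4,5,6}->{2,4,5}; U {2,3,5,7,8}->{2,3,5}; Z {1,2,3,6,7}->{6,7}
Constraint 3 (X != U) on D(X)={2,4,5} D(U)={2,3,5}: no change
So after constraint 3: D(U) = {2,3,5}

Answer: {2,3,5}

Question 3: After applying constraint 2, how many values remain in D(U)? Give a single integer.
Constraint 1 (Z != X) on D(Z)={1,2,3,6,7} D(X)={2,4,5,6}: no change
Constraint 2 (X + U = Z) on D(X)={2,4,5,6} D(U)={2,3,5,7,8} D(Z)={1,2,3,6,7}: X {2,4,5,6}->{2,4,5}; U {2,3,5,7,8}->{2,3,5}; Z {1,2,3,6,7}->{6,7}
So after constraint 2: D(U)={2,3,5}, size = 3

Answer: 3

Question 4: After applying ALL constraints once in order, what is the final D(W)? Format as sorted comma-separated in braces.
Constraint 1 (Z != X) on D(Z)={1,2,3,6,7} D(X)={2,4,5,6}: no change
Constraint 2 (X + U = Z) on D(X)={2,4,5,6} D(U)={2,3,5,7,8} D(Z)={1,2,3,6,7}: X {2,4,5,6}->{2,4,5}; U {2,3,5,7,8}->{2,3,5}; Z {1,2,3,6,7}->{6,7}
Constraint 3 (X != U) on D(X)={2,4,5} D(U)={2,3,5}: no change
Constraint 4 (Z < W) on D(Z)={6,7} D(W)={1,4,8}: W {1,4,8}->{8}
So after all 4 constraints: D(W) = {8}

Answer: {8}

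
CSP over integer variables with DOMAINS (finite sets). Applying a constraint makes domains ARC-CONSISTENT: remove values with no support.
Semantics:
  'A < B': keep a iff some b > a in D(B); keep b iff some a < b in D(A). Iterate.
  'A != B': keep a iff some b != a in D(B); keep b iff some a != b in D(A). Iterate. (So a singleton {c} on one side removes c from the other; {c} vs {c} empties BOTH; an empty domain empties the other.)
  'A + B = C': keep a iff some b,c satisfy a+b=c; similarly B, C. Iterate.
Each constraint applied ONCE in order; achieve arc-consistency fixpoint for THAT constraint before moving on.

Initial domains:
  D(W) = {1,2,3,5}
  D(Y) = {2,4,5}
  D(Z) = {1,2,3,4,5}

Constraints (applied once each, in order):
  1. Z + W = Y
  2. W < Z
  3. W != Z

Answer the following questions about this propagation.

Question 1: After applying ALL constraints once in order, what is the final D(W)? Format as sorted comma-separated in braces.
Constraint 1 (Z + W = Y) on D(Z)={1,2,3,4,5} D(W)={1,2,3,5} D(Y)={2,4,5}: Z {1,2,3,4,5}->{1,2,3,4}; W {1,2,3,5}->{1,2,3}
Constraint 2 (W < Z) on D(W)={1,2,3} D(Z)={1,2,3,4}: Z {1,2,3,4}->{2,3,4}
Constraint 3 (W != Z) on D(W)={1,2,3} D(Z)={2,3,4}: no change
So after all 3 constraints: D(W) = {1,2,3}

Answer: {1,2,3}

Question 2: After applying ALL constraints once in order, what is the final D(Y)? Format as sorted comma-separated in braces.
Constraint 1 (Z + W = Y) on D(Z)={1,2,3,4,5} D(W)={1,2,3,5} D(Y)={2,4,5}: Z {1,2,3,4,5}->{1,2,3,4}; W {1,2,3,5}->{1,2,3}
Constraint 2 (W < Z) on D(W)={1,2,3} D(Z)={1,2,3,4}: Z {1,2,3,4}->{2,3,4}
Constraint 3 (W != Z) on D(W)={1,2,3} D(Z)={2,3,4}: no change
So after all 3 constraints: D(Y) = {2,4,5}

Answer: {2,4,5}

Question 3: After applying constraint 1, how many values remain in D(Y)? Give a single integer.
Answer: 3

Derivation:
Constraint 1 (Z + W = Y) on D(Z)={1,2,3,4,5} D(W)={1,2,3,5} D(Y)={2,4,5}: Z {1,2,3,4,5}->{1,2,3,4}; W {1,2,3,5}->{1,2,3}
So after constraint 1: D(Y)={2,4,5}, size = 3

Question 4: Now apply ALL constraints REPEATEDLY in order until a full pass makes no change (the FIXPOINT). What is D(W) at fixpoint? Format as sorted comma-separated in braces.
Answer: {1,2,3}

Derivation:
pass 0 (initial): D(W)={1,2,3,5}
pass 1: W {1,2,3,5}->{1,2,3}; Z {1,2,3,4,5}->{2,3,4}
pass 2: Y {2,4,5}->{4,5}
pass 3: no change
Fixpoint after 3 passes: D(W) = {1,2,3}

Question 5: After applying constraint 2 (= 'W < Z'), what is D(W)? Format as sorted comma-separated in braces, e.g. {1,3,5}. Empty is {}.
Answer: {1,2,3}

Derivation:
Constraint 1 (Z + W = Y) on D(Z)={1,2,3,4,5} D(W)={1,2,3,5} D(Y)={2,4,5}: Z {1,2,3,4,5}->{1,2,3,4}; W {1,2,3,5}->{1,2,3}
Constraint 2 (W < Z) on D(W)={1,2,3} D(Z)={1,2,3,4}: Z {1,2,3,4}->{2,3,4}
So after constraint 2: D(W) = {1,2,3}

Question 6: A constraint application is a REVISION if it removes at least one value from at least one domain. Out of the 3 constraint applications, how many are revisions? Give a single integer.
Answer: 2

Derivation:
Constraint 1 (Z + W = Y) on D(Z)={1,2,3,4,5} D(W)={1,2,3,5} D(Y)={2,4,5}: Z {1,2,3,4,5}->{1,2,3,4}; W {1,2,3,5}->{1,2,3} => REVISION
Constraint 2 (W < Z) on D(W)={1,2,3} D(Z)={1,2,3,4}: Z {1,2,3,4}->{2,3,4} => REVISION
Constraint 3 (W != Z) on D(W)={1,2,3} D(Z)={2,3,4}: no change => not a revision
Total revisions = 2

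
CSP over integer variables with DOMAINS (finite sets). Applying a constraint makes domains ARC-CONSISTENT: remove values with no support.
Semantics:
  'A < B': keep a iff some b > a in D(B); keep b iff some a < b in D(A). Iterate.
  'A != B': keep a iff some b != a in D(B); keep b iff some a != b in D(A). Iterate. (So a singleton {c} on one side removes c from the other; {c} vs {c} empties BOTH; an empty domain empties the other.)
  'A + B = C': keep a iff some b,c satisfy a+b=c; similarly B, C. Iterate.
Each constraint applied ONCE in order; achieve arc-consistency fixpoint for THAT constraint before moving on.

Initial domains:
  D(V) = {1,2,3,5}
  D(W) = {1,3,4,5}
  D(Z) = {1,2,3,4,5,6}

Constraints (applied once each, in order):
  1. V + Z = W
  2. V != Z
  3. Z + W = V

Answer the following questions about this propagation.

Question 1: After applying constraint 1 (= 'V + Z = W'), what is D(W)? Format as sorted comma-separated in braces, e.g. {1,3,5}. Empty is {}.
Answer: {3,4,5}

Derivation:
Constraint 1 (V + Z = W) on D(V)={1,2,3,5} D(Z)={1,2,3,4,5,6} D(W)={1,3,4,5}: V {1,2,3,5}->{1,2,3}; Z {1,2,3,4,5,6}->{1,2,3,4}; W {1,3,4,5}->{3,4,5}
So after constraint 1: D(W) = {3,4,5}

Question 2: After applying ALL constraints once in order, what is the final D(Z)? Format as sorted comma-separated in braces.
Constraint 1 (V + Z = W) on D(V)={1,2,3,5} D(Z)={1,2,3,4,5,6} D(W)={1,3,4,5}: V {1,2,3,5}->{1,2,3}; Z {1,2,3,4,5,6}->{1,2,3,4}; W {1,3,4,5}->{3,4,5}
Constraint 2 (V != Z) on D(V)={1,2,3} D(Z)={1,2,3,4}: no change
Constraint 3 (Z + W = V) on D(Z)={1,2,3,4} D(W)={3,4,5} D(V)={1,2,3}: Z {1,2,3,4}->{}; W {3,4,5}->{}; V {1,2,3}->{}
So after all 3 constraints: D(Z) = {}

Answer: {}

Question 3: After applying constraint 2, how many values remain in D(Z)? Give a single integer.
Answer: 4

Derivation:
Constraint 1 (V + Z = W) on D(V)={1,2,3,5} D(Z)={1,2,3,4,5,6} D(W)={1,3,4,5}: V {1,2,3,5}->{1,2,3}; Z {1,2,3,4,5,6}->{1,2,3,4}; W {1,3,4,5}->{3,4,5}
Constraint 2 (V != Z) on D(V)={1,2,3} D(Z)={1,2,3,4}: no change
So after constraint 2: D(Z)={1,2,3,4}, size = 4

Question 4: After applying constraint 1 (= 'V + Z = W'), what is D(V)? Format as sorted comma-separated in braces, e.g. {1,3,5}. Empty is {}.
Answer: {1,2,3}

Derivation:
Constraint 1 (V + Z = W) on D(V)={1,2,3,5} D(Z)={1,2,3,4,5,6} D(W)={1,3,4,5}: V {1,2,3,5}->{1,2,3}; Z {1,2,3,4,5,6}->{1,2,3,4}; W {1,3,4,5}->{3,4,5}
So after constraint 1: D(V) = {1,2,3}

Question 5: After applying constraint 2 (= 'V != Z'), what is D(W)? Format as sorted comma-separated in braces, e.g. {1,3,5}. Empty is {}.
Constraint 1 (V + Z = W) on D(V)={1,2,3,5} D(Z)={1,2,3,4,5,6} D(W)={1,3,4,5}: V {1,2,3,5}->{1,2,3}; Z {1,2,3,4,5,6}->{1,2,3,4}; W {1,3,4,5}->{3,4,5}
Constraint 2 (V != Z) on D(V)={1,2,3} D(Z)={1,2,3,4}: no change
So after constraint 2: D(W) = {3,4,5}

Answer: {3,4,5}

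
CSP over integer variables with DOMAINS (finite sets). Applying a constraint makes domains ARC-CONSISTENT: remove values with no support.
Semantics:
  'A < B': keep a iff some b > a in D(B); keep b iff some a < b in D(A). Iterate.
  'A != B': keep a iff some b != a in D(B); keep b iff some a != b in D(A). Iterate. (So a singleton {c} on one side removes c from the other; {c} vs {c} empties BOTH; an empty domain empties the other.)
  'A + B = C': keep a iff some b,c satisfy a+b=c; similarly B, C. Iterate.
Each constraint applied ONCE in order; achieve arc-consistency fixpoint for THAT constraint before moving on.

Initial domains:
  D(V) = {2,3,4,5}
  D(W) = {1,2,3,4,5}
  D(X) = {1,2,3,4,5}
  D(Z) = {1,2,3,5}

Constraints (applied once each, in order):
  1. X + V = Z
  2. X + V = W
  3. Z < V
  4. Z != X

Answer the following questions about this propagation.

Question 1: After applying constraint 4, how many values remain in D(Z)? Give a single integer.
Answer: 1

Derivation:
Constraint 1 (X + V = Z) on D(X)={1,2,3,4,5} D(V)={2,3,4,5} D(Z)={1,2,3,5}: X {1,2,3,4,5}->{1,2,3}; V {2,3,4,5}->{2,3,4}; Z {1,2,3,5}->{3,5}
Constraint 2 (X + V = W) on D(X)={1,2,3} D(V)={2,3,4} D(W)={1,2,3,4,5}: W {1,2,3,4,5}->{3,4,5}
Constraint 3 (Z < V) on D(Z)={3,5} D(V)={2,3,4}: Z {3,5}->{3}; V {2,3,4}->{4}
Constraint 4 (Z != X) on D(Z)={3} D(X)={1,2,3}: X {1,2,3}->{1,2}
So after constraint 4: D(Z)={3}, size = 1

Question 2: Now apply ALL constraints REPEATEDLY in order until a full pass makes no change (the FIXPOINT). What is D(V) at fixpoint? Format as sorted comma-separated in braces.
Answer: {}

Derivation:
pass 0 (initial): D(V)={2,3,4,5}
pass 1: V {2,3,4,5}->{4}; W {1,2,3,4,5}->{3,4,5}; X {1,2,3,4,5}->{1,2}; Z {1,2,3,5}->{3}
pass 2: V {4}->{}; W {3,4,5}->{}; X {1,2}->{}; Z {3}->{}
pass 3: no change
Fixpoint after 3 passes: D(V) = {}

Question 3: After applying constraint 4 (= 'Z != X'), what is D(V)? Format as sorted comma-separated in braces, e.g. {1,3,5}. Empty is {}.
Constraint 1 (X + V = Z) on D(X)={1,2,3,4,5} D(V)={2,3,4,5} D(Z)={1,2,3,5}: X {1,2,3,4,5}->{1,2,3}; V {2,3,4,5}->{2,3,4}; Z {1,2,3,5}->{3,5}
Constraint 2 (X + V = W) on D(X)={1,2,3} D(V)={2,3,4} D(W)={1,2,3,4,5}: W {1,2,3,4,5}->{3,4,5}
Constraint 3 (Z < V) on D(Z)={3,5} D(V)={2,3,4}: Z {3,5}->{3}; V {2,3,4}->{4}
Constraint 4 (Z != X) on D(Z)={3} D(X)={1,2,3}: X {1,2,3}->{1,2}
So after constraint 4: D(V) = {4}

Answer: {4}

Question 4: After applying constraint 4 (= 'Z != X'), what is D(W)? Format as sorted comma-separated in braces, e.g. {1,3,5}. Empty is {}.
Answer: {3,4,5}

Derivation:
Constraint 1 (X + V = Z) on D(X)={1,2,3,4,5} D(V)={2,3,4,5} D(Z)={1,2,3,5}: X {1,2,3,4,5}->{1,2,3}; V {2,3,4,5}->{2,3,4}; Z {1,2,3,5}->{3,5}
Constraint 2 (X + V = W) on D(X)={1,2,3} D(V)={2,3,4} D(W)={1,2,3,4,5}: W {1,2,3,4,5}->{3,4,5}
Constraint 3 (Z < V) on D(Z)={3,5} D(V)={2,3,4}: Z {3,5}->{3}; V {2,3,4}->{4}
Constraint 4 (Z != X) on D(Z)={3} D(X)={1,2,3}: X {1,2,3}->{1,2}
So after constraint 4: D(W) = {3,4,5}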